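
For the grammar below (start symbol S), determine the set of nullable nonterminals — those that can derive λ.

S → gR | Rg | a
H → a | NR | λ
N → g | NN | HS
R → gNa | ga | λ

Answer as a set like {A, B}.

Directly nullable (have an ε-rule): {H, R}.
Not nullable: N, S — each has a terminal in every rule's right-hand side or depends on a non-nullable symbol.

{H, R}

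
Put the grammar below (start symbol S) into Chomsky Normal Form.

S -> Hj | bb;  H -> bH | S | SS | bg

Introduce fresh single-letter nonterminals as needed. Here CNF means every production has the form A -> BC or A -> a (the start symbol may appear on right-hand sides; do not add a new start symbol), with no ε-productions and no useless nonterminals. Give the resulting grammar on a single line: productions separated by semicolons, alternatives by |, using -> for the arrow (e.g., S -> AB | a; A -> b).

S -> BB | HA; A -> j; B -> b; C -> g; H -> BB | BC | BH | HA | SS

No ε-productions.
After unit-elimination: S -> Hj | bb; H -> Hj | SS | bH | bb | bg.
TERM: introduce B -> b, C -> g, A -> j and substitute in every rule of length ≥2.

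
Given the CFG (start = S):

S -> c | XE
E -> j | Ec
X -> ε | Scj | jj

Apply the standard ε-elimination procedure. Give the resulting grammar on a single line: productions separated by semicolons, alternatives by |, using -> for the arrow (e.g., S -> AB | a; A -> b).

Nullable set: {X}.
S -> XE: X nullable, giving E | XE.
Drop X -> ε.
Unchanged (no nullable symbols): S -> c; E -> Ec; E -> j; X -> Scj; X -> jj.

S -> E | c | XE; E -> j | Ec; X -> jj | Scj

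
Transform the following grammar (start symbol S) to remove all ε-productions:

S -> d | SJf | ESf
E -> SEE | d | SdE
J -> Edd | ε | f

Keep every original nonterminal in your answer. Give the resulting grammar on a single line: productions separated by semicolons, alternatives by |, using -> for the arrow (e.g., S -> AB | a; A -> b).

S -> d | Sf | ESf | SJf; E -> d | SEE | SdE; J -> f | Edd

Nullable set: {J}.
S -> SJf: J nullable, giving SJf | Sf.
Drop J -> ε.
Unchanged (no nullable symbols): S -> ESf; S -> d; E -> SEE; E -> SdE; E -> d; J -> Edd; J -> f.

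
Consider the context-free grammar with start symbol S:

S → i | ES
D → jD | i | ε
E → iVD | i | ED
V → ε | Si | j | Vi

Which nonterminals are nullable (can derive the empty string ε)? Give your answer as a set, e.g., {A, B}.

Directly nullable (have an ε-rule): {D, V}.
Not nullable: E, S — each has a terminal in every rule's right-hand side or depends on a non-nullable symbol.

{D, V}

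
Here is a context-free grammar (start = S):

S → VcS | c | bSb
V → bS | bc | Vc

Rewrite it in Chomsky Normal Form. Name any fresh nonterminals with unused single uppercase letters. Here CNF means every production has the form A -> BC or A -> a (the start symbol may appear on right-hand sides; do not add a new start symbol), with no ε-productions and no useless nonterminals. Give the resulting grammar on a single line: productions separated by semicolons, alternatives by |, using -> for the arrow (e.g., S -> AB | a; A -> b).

No ε-productions.
No unit productions to eliminate.
TERM: introduce B -> b, A -> c and substitute in every rule of length ≥2.
BIN: S -> BSB becomes S -> BC, C -> SB; S -> VAS becomes S -> VD, D -> AS.

S -> c | BC | VD; A -> c; B -> b; C -> SB; D -> AS; V -> BA | BS | VA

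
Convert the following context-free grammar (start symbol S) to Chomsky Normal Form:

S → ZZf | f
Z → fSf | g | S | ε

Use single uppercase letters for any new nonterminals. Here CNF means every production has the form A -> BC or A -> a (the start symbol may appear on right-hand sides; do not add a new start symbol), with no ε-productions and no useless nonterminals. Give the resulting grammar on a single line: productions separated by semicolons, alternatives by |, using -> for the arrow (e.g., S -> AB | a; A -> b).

Nullable: {Z}; after ε-elimination: S -> f | Zf | ZZf; Z -> S | g | fSf.
After unit-elimination: S -> f | Zf | ZZf; Z -> f | g | Zf | ZZf | fSf.
TERM: introduce A -> f and substitute in every rule of length ≥2.
BIN: S -> ZZA becomes S -> ZB, B -> ZA; Z -> ASA becomes Z -> AC, C -> SA; Z -> ZZA becomes Z -> ZD, D -> ZA.

S -> f | ZA | ZB; A -> f; B -> ZA; C -> SA; D -> ZA; Z -> f | g | AC | ZA | ZD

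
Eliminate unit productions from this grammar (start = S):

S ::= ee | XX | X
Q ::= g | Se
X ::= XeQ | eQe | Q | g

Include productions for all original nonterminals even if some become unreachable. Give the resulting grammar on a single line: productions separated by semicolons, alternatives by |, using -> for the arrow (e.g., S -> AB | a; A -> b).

Unit productions: S->X, X->Q.
Unit pairs (A ⇒* B via units): (S,Q), (S,X), (X,Q).
S: inherits non-unit rules of {Q, S, X} → Se | XX | XeQ | eQe | ee | g.
Q: inherits non-unit rules of {Q} → Se | g.
X: inherits non-unit rules of {Q, X} → Se | XeQ | eQe | g.

S -> g | Se | XX | ee | XeQ | eQe; Q -> g | Se; X -> g | Se | XeQ | eQe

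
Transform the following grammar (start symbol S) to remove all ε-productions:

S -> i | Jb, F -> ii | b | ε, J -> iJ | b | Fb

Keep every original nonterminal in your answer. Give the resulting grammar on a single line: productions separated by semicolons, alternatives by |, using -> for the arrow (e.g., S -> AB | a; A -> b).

Nullable set: {F}.
Drop F -> ε.
J -> Fb: F nullable, giving Fb | b.
Unchanged (no nullable symbols): S -> Jb; S -> i; F -> b; F -> ii; J -> b; J -> iJ.

S -> i | Jb; F -> b | ii; J -> b | Fb | iJ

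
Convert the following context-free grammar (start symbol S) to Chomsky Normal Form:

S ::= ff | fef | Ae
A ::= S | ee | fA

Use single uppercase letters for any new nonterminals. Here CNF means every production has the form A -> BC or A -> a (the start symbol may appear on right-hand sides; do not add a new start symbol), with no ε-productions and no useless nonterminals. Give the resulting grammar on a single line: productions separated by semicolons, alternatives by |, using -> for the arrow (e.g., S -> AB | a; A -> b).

No ε-productions.
After unit-elimination: S -> Ae | ff | fef; A -> Ae | ee | fA | ff | fef.
TERM: introduce B -> e, C -> f and substitute in every rule of length ≥2.
BIN: A -> CBC becomes A -> CD, D -> BC; S -> CBC becomes S -> CE, E -> BC.

S -> AB | CC | CE; A -> AB | BB | CA | CC | CD; B -> e; C -> f; D -> BC; E -> BC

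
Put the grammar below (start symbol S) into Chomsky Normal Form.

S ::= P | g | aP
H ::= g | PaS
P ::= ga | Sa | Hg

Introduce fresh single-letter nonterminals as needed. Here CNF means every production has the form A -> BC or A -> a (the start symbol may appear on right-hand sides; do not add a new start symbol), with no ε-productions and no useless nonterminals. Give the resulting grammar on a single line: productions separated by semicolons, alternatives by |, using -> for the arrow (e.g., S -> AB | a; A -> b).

No ε-productions.
After unit-elimination: S -> g | Hg | Sa | aP | ga; H -> g | PaS; P -> Hg | Sa | ga.
TERM: introduce A -> a, B -> g and substitute in every rule of length ≥2.
BIN: H -> PAS becomes H -> PC, C -> AS.

S -> g | AP | BA | HB | SA; A -> a; B -> g; C -> AS; H -> g | PC; P -> BA | HB | SA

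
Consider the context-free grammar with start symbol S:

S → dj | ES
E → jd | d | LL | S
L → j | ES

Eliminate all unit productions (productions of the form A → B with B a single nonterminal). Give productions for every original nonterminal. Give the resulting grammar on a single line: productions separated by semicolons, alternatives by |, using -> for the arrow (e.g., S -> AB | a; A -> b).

Unit productions: E->S.
Unit pairs (A ⇒* B via units): (E,S).
S: inherits non-unit rules of {S} → ES | dj.
E: inherits non-unit rules of {E, S} → ES | LL | d | dj | jd.
L: inherits non-unit rules of {L} → ES | j.

S -> ES | dj; E -> d | ES | LL | dj | jd; L -> j | ES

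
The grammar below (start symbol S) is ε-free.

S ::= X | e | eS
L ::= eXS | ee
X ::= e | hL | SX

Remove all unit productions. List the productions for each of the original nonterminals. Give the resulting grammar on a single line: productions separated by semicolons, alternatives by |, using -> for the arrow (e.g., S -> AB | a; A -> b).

Unit productions: S->X.
Unit pairs (A ⇒* B via units): (S,X).
S: inherits non-unit rules of {S, X} → SX | e | eS | hL.
L: inherits non-unit rules of {L} → eXS | ee.
X: inherits non-unit rules of {X} → SX | e | hL.

S -> e | SX | eS | hL; L -> ee | eXS; X -> e | SX | hL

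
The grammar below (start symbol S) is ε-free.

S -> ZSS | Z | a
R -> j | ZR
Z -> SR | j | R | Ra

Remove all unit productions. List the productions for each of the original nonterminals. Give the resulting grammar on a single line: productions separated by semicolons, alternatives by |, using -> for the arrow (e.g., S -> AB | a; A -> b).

Unit productions: S->Z, Z->R.
Unit pairs (A ⇒* B via units): (S,R), (S,Z), (Z,R).
S: inherits non-unit rules of {R, S, Z} → Ra | SR | ZR | ZSS | a | j.
R: inherits non-unit rules of {R} → ZR | j.
Z: inherits non-unit rules of {R, Z} → Ra | SR | ZR | j.

S -> a | j | Ra | SR | ZR | ZSS; R -> j | ZR; Z -> j | Ra | SR | ZR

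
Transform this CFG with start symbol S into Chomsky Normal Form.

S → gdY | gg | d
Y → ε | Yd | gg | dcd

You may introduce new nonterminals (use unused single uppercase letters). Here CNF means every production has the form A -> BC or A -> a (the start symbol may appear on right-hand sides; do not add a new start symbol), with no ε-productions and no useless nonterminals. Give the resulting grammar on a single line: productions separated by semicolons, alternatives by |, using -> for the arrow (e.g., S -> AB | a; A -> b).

S -> d | AA | AB | AD; A -> g; B -> d; C -> c; D -> BY; E -> CB; Y -> d | AA | BE | YB

Nullable: {Y}; after ε-elimination: S -> d | gd | gg | gdY; Y -> d | Yd | gg | dcd.
No unit productions to eliminate.
TERM: introduce C -> c, B -> d, A -> g and substitute in every rule of length ≥2.
BIN: S -> ABY becomes S -> AD, D -> BY; Y -> BCB becomes Y -> BE, E -> CB.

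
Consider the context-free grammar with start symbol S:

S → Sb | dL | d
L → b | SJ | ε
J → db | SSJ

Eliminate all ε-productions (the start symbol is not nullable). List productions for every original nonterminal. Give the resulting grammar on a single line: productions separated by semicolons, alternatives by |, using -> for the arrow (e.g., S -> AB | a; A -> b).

Nullable set: {L}.
S -> dL: L nullable, giving d | dL.
Drop L -> ε.
Unchanged (no nullable symbols): S -> Sb; S -> d; J -> SSJ; J -> db; L -> SJ; L -> b.

S -> d | Sb | dL; J -> db | SSJ; L -> b | SJ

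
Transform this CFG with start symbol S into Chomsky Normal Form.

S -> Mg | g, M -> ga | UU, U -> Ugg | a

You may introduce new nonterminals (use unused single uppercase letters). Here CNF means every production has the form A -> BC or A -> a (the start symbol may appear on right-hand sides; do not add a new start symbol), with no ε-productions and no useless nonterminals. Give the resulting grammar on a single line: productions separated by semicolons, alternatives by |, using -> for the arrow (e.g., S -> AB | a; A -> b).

No ε-productions.
No unit productions to eliminate.
TERM: introduce B -> a, A -> g and substitute in every rule of length ≥2.
BIN: U -> UAA becomes U -> UC, C -> AA.

S -> g | MA; A -> g; B -> a; C -> AA; M -> AB | UU; U -> a | UC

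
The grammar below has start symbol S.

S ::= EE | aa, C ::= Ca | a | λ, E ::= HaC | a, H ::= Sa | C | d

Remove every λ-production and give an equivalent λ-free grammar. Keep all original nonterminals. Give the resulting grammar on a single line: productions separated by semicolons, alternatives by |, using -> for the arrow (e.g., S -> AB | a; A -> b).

Nullable set: {C, H}.
Drop C -> λ.
C -> Ca: C nullable, giving Ca | a.
E -> HaC: H, C nullable, giving Ha | HaC | a | aC.
H -> C: C nullable, giving C.
Unchanged (no nullable symbols): S -> EE; S -> aa; C -> a; E -> a; H -> Sa; H -> d.

S -> EE | aa; C -> a | Ca; E -> a | Ha | aC | HaC; H -> C | d | Sa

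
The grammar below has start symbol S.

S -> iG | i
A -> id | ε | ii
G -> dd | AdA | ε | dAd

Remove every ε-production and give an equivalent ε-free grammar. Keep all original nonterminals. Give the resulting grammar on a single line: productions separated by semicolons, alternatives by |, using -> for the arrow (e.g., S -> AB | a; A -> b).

S -> i | iG; A -> id | ii; G -> d | Ad | dA | dd | AdA | dAd

Nullable set: {A, G}.
S -> iG: G nullable, giving i | iG.
Drop A -> ε.
Drop G -> ε.
G -> AdA: A, A nullable, giving Ad | AdA | d | dA.
G -> dAd: A nullable, giving dAd | dd.
Unchanged (no nullable symbols): S -> i; A -> id; A -> ii; G -> dd.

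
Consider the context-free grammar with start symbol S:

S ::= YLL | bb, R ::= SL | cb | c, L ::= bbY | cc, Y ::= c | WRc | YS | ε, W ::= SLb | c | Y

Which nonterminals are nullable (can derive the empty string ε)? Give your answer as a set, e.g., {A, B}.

{W, Y}

Directly nullable (have an ε-rule): {Y}.
W is nullable via W -> Y (every symbol on the right is already known nullable).
Not nullable: L, R, S — each has a terminal in every rule's right-hand side or depends on a non-nullable symbol.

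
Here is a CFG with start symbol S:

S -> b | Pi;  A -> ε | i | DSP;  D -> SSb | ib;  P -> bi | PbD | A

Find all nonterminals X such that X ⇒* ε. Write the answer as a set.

Directly nullable (have an ε-rule): {A}.
P is nullable via P -> A (every symbol on the right is already known nullable).
Not nullable: D, S — each has a terminal in every rule's right-hand side or depends on a non-nullable symbol.

{A, P}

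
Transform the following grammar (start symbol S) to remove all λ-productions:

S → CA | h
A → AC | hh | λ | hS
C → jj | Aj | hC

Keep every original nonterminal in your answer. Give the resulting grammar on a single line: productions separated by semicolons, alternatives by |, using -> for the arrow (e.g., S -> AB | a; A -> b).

Nullable set: {A}.
S -> CA: A nullable, giving C | CA.
Drop A -> λ.
A -> AC: A nullable, giving AC | C.
C -> Aj: A nullable, giving Aj | j.
Unchanged (no nullable symbols): S -> h; A -> hS; A -> hh; C -> hC; C -> jj.

S -> C | h | CA; A -> C | AC | hS | hh; C -> j | Aj | hC | jj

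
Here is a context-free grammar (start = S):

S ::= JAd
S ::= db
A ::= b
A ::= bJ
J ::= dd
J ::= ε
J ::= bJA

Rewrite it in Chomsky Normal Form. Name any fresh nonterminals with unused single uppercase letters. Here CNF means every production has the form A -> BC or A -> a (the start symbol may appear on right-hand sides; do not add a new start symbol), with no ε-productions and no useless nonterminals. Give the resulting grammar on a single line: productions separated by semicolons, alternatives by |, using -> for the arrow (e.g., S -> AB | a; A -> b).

S -> AC | CB | JE; A -> b | BJ; B -> b; C -> d; D -> JA; E -> AC; J -> BA | BD | CC

Nullable: {J}; after ε-elimination: S -> Ad | db | JAd; A -> b | bJ; J -> bA | dd | bJA.
No unit productions to eliminate.
TERM: introduce B -> b, C -> d and substitute in every rule of length ≥2.
BIN: J -> BJA becomes J -> BD, D -> JA; S -> JAC becomes S -> JE, E -> AC.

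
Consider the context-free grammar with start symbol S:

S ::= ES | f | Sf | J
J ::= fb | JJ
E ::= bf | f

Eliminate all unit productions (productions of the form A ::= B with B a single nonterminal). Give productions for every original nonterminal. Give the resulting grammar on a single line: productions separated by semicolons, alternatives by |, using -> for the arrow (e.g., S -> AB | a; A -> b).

Unit productions: S->J.
Unit pairs (A ⇒* B via units): (S,J).
S: inherits non-unit rules of {J, S} → ES | JJ | Sf | f | fb.
E: inherits non-unit rules of {E} → bf | f.
J: inherits non-unit rules of {J} → JJ | fb.

S -> f | ES | JJ | Sf | fb; E -> f | bf; J -> JJ | fb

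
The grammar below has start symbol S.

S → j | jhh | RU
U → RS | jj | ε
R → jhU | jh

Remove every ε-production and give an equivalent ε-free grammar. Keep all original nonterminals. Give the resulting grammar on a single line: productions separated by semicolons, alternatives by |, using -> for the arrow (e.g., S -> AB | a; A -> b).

S -> R | j | RU | jhh; R -> jh | jhU; U -> RS | jj

Nullable set: {U}.
S -> RU: U nullable, giving R | RU.
R -> jhU: U nullable, giving jh | jhU.
Drop U -> ε.
Unchanged (no nullable symbols): S -> j; S -> jhh; R -> jh; U -> RS; U -> jj.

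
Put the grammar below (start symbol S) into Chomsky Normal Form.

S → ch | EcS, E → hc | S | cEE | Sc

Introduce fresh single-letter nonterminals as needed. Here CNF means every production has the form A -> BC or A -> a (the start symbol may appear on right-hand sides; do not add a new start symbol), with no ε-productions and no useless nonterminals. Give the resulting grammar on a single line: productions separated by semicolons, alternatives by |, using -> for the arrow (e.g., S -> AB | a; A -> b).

S -> AB | EF; A -> c; B -> h; C -> EE; D -> AS; E -> AB | AC | BA | ED | SA; F -> AS

No ε-productions.
After unit-elimination: S -> ch | EcS; E -> Sc | ch | hc | EcS | cEE.
TERM: introduce A -> c, B -> h and substitute in every rule of length ≥2.
BIN: E -> AEE becomes E -> AC, C -> EE; E -> EAS becomes E -> ED, D -> AS; S -> EAS becomes S -> EF, F -> AS.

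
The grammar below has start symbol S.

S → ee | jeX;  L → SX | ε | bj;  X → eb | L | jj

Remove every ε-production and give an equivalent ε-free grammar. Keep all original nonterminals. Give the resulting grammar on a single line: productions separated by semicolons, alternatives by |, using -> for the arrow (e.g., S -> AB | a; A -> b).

S -> ee | je | jeX; L -> S | SX | bj; X -> L | eb | jj

Nullable set: {L, X}.
S -> jeX: X nullable, giving je | jeX.
Drop L -> ε.
L -> SX: X nullable, giving S | SX.
X -> L: L nullable, giving L.
Unchanged (no nullable symbols): S -> ee; L -> bj; X -> eb; X -> jj.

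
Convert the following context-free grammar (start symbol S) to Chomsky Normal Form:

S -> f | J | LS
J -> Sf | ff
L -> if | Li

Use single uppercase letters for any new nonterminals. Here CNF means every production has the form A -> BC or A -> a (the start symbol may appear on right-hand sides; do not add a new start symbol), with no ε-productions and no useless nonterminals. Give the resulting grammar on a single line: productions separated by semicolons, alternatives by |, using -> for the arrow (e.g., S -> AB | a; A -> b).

No ε-productions.
After unit-elimination: S -> f | LS | Sf | ff; J -> Sf | ff; L -> Li | if.
TERM: introduce A -> f, B -> i and substitute in every rule of length ≥2.
Drop unreachable/unproductive: J.

S -> f | AA | LS | SA; A -> f; B -> i; L -> BA | LB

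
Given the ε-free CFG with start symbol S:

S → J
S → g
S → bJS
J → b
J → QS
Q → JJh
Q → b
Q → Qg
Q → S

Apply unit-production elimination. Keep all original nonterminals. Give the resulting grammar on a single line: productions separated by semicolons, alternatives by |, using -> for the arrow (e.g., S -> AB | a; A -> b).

S -> b | g | QS | bJS; J -> b | QS; Q -> b | g | QS | Qg | JJh | bJS

Unit productions: Q->S, S->J.
Unit pairs (A ⇒* B via units): (Q,J), (Q,S), (S,J).
S: inherits non-unit rules of {J, S} → QS | b | bJS | g.
J: inherits non-unit rules of {J} → QS | b.
Q: inherits non-unit rules of {J, Q, S} → JJh | QS | Qg | b | bJS | g.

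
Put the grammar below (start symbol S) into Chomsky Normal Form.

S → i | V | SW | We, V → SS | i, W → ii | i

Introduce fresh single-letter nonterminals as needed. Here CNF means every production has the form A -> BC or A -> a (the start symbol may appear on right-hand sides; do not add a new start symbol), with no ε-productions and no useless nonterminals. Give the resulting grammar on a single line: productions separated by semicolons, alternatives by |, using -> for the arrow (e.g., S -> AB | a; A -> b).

S -> i | SS | SW | WA; A -> e; B -> i; W -> i | BB

No ε-productions.
After unit-elimination: S -> i | SS | SW | We; V -> i | SS; W -> i | ii.
TERM: introduce A -> e, B -> i and substitute in every rule of length ≥2.
Drop unreachable/unproductive: V.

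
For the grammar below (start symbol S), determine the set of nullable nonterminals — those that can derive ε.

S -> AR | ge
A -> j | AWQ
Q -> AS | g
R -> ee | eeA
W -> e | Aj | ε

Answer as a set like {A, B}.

{W}

Directly nullable (have an ε-rule): {W}.
Not nullable: A, Q, R, S — each has a terminal in every rule's right-hand side or depends on a non-nullable symbol.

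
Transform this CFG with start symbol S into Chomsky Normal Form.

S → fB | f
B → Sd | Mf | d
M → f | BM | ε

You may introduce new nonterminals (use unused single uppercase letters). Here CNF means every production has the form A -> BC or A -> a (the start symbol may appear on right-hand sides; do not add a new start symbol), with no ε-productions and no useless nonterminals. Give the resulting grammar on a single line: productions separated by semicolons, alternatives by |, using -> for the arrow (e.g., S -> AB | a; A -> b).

S -> f | AB; A -> f; B -> d | f | MA | SC; C -> d; M -> d | f | BM | MA | SC

Nullable: {M}; after ε-elimination: S -> f | fB; B -> d | f | Mf | Sd; M -> B | f | BM.
After unit-elimination: S -> f | fB; B -> d | f | Mf | Sd; M -> d | f | BM | Mf | Sd.
TERM: introduce C -> d, A -> f and substitute in every rule of length ≥2.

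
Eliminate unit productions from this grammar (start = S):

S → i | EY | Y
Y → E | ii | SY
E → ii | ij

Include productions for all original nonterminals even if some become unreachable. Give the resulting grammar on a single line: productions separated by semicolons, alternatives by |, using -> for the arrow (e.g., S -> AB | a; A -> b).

Unit productions: S->Y, Y->E.
Unit pairs (A ⇒* B via units): (S,E), (S,Y), (Y,E).
S: inherits non-unit rules of {E, S, Y} → EY | SY | i | ii | ij.
E: inherits non-unit rules of {E} → ii | ij.
Y: inherits non-unit rules of {E, Y} → SY | ii | ij.

S -> i | EY | SY | ii | ij; E -> ii | ij; Y -> SY | ii | ij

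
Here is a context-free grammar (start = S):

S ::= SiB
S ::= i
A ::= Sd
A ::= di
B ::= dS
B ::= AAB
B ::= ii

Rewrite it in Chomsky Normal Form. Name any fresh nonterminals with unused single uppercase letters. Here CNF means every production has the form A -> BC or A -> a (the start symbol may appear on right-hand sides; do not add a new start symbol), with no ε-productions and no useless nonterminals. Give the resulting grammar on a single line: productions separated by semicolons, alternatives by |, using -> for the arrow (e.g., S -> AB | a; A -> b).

No ε-productions.
No unit productions to eliminate.
TERM: introduce C -> d, D -> i and substitute in every rule of length ≥2.
BIN: B -> AAB becomes B -> AE, E -> AB; S -> SDB becomes S -> SF, F -> DB.

S -> i | SF; A -> CD | SC; B -> AE | CS | DD; C -> d; D -> i; E -> AB; F -> DB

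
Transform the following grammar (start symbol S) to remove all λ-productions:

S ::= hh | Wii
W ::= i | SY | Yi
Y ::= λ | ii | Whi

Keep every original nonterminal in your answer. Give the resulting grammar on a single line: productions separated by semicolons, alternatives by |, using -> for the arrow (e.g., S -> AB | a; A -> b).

Nullable set: {Y}.
W -> SY: Y nullable, giving S | SY.
W -> Yi: Y nullable, giving Yi | i.
Drop Y -> λ.
Unchanged (no nullable symbols): S -> Wii; S -> hh; W -> i; Y -> Whi; Y -> ii.

S -> hh | Wii; W -> S | i | SY | Yi; Y -> ii | Whi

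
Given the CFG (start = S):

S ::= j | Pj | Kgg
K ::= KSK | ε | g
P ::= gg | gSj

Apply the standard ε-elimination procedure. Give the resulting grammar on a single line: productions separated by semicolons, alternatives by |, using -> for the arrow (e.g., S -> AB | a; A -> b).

Nullable set: {K}.
S -> Kgg: K nullable, giving Kgg | gg.
Drop K -> ε.
K -> KSK: K, K nullable, giving KS | KSK | S | SK.
Unchanged (no nullable symbols): S -> Pj; S -> j; K -> g; P -> gSj; P -> gg.

S -> j | Pj | gg | Kgg; K -> S | g | KS | SK | KSK; P -> gg | gSj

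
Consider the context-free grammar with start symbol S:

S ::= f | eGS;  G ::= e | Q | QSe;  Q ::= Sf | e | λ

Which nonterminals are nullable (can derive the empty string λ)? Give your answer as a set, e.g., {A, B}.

Directly nullable (have an ε-rule): {Q}.
G is nullable via G -> Q (every symbol on the right is already known nullable).
Not nullable: S — each has a terminal in every rule's right-hand side or depends on a non-nullable symbol.

{G, Q}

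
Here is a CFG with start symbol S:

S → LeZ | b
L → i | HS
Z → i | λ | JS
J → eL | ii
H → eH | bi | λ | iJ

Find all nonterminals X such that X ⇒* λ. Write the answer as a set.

Directly nullable (have an ε-rule): {H, Z}.
Not nullable: J, L, S — each has a terminal in every rule's right-hand side or depends on a non-nullable symbol.

{H, Z}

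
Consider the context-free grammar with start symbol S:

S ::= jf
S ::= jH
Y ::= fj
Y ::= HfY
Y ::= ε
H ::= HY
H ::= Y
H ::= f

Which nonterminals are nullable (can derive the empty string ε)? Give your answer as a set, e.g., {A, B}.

Directly nullable (have an ε-rule): {Y}.
H is nullable via H -> Y (every symbol on the right is already known nullable).
Not nullable: S — each has a terminal in every rule's right-hand side or depends on a non-nullable symbol.

{H, Y}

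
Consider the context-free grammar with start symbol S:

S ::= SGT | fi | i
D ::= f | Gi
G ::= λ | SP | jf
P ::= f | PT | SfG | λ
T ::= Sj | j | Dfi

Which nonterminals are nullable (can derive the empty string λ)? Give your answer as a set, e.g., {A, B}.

Directly nullable (have an ε-rule): {G, P}.
Not nullable: D, S, T — each has a terminal in every rule's right-hand side or depends on a non-nullable symbol.

{G, P}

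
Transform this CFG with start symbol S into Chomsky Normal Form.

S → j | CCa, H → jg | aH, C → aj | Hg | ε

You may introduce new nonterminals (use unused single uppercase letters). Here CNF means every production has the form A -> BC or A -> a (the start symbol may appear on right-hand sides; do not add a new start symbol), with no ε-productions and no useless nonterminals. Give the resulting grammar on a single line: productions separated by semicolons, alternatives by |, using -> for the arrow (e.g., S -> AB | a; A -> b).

Nullable: {C}; after ε-elimination: S -> a | j | Ca | CCa; C -> Hg | aj; H -> aH | jg.
No unit productions to eliminate.
TERM: introduce B -> a, A -> g, D -> j and substitute in every rule of length ≥2.
BIN: S -> CCB becomes S -> CE, E -> CB.

S -> a | j | CB | CE; A -> g; B -> a; C -> BD | HA; D -> j; E -> CB; H -> BH | DA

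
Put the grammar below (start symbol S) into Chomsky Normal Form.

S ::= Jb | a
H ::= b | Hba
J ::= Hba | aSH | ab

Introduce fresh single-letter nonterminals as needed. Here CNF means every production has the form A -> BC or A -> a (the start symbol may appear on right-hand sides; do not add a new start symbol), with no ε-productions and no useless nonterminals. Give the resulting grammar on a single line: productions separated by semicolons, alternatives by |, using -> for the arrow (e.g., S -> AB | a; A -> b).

No ε-productions.
No unit productions to eliminate.
TERM: introduce B -> a, A -> b and substitute in every rule of length ≥2.
BIN: H -> HAB becomes H -> HC, C -> AB; J -> BSH becomes J -> BD, D -> SH; J -> HAB becomes J -> HE, E -> AB.

S -> a | JA; A -> b; B -> a; C -> AB; D -> SH; E -> AB; H -> b | HC; J -> BA | BD | HE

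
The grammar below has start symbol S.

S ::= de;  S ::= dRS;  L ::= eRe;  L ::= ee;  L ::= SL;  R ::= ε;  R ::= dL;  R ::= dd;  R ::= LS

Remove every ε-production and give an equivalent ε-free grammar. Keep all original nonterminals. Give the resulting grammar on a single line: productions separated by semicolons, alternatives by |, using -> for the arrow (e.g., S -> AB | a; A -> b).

Nullable set: {R}.
S -> dRS: R nullable, giving dRS | dS.
L -> eRe: R nullable, giving eRe | ee.
Drop R -> ε.
Unchanged (no nullable symbols): S -> de; L -> SL; L -> ee; R -> LS; R -> dL; R -> dd.

S -> dS | de | dRS; L -> SL | ee | eRe; R -> LS | dL | dd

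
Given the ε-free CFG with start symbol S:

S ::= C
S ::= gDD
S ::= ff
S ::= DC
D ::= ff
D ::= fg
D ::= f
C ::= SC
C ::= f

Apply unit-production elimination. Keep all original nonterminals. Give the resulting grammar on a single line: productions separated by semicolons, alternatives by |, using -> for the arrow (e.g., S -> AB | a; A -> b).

Unit productions: S->C.
Unit pairs (A ⇒* B via units): (S,C).
S: inherits non-unit rules of {C, S} → DC | SC | f | ff | gDD.
C: inherits non-unit rules of {C} → SC | f.
D: inherits non-unit rules of {D} → f | ff | fg.

S -> f | DC | SC | ff | gDD; C -> f | SC; D -> f | ff | fg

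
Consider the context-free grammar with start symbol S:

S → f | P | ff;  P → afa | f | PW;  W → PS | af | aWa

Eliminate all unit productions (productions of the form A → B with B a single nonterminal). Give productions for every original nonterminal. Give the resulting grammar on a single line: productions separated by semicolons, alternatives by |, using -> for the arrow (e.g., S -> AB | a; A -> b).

S -> f | PW | ff | afa; P -> f | PW | afa; W -> PS | af | aWa

Unit productions: S->P.
Unit pairs (A ⇒* B via units): (S,P).
S: inherits non-unit rules of {P, S} → PW | afa | f | ff.
P: inherits non-unit rules of {P} → PW | afa | f.
W: inherits non-unit rules of {W} → PS | aWa | af.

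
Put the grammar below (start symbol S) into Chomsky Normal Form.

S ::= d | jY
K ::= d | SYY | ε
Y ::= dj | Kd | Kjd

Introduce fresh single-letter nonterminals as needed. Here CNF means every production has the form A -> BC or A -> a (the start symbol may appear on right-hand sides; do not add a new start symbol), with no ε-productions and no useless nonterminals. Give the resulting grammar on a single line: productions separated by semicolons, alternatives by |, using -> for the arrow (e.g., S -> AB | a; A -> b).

S -> d | AY; A -> j; B -> d; C -> YY; D -> AB; K -> d | SC; Y -> d | AB | BA | KB | KD

Nullable: {K}; after ε-elimination: S -> d | jY; K -> d | SYY; Y -> d | Kd | dj | jd | Kjd.
No unit productions to eliminate.
TERM: introduce B -> d, A -> j and substitute in every rule of length ≥2.
BIN: K -> SYY becomes K -> SC, C -> YY; Y -> KAB becomes Y -> KD, D -> AB.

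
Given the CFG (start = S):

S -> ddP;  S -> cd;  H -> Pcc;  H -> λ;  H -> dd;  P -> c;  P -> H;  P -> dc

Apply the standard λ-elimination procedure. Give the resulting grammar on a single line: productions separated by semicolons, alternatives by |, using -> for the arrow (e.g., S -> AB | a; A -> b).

Nullable set: {H, P}.
S -> ddP: P nullable, giving dd | ddP.
Drop H -> λ.
H -> Pcc: P nullable, giving Pcc | cc.
P -> H: H nullable, giving H.
Unchanged (no nullable symbols): S -> cd; H -> dd; P -> c; P -> dc.

S -> cd | dd | ddP; H -> cc | dd | Pcc; P -> H | c | dc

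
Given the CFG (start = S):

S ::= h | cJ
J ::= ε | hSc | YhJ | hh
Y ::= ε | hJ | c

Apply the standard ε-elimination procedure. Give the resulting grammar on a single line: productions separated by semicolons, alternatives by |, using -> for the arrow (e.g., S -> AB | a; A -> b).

S -> c | h | cJ; J -> h | Yh | hJ | hh | YhJ | hSc; Y -> c | h | hJ

Nullable set: {J, Y}.
S -> cJ: J nullable, giving c | cJ.
Drop J -> ε.
J -> YhJ: Y, J nullable, giving Yh | YhJ | h | hJ.
Drop Y -> ε.
Y -> hJ: J nullable, giving h | hJ.
Unchanged (no nullable symbols): S -> h; J -> hSc; J -> hh; Y -> c.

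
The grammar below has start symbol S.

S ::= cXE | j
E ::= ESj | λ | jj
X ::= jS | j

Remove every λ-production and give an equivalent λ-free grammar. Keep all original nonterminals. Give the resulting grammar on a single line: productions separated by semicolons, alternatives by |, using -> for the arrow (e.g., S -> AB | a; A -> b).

Nullable set: {E}.
S -> cXE: E nullable, giving cX | cXE.
Drop E -> λ.
E -> ESj: E nullable, giving ESj | Sj.
Unchanged (no nullable symbols): S -> j; E -> jj; X -> j; X -> jS.

S -> j | cX | cXE; E -> Sj | jj | ESj; X -> j | jS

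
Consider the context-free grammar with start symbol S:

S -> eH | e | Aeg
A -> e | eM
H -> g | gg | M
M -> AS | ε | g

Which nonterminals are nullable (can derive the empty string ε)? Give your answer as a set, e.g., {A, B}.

{H, M}

Directly nullable (have an ε-rule): {M}.
H is nullable via H -> M (every symbol on the right is already known nullable).
Not nullable: A, S — each has a terminal in every rule's right-hand side or depends on a non-nullable symbol.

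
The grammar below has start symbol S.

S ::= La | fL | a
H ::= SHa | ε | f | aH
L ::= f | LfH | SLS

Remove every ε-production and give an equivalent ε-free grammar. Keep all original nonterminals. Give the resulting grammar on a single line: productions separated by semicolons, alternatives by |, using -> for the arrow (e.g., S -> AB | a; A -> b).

Nullable set: {H}.
Drop H -> ε.
H -> SHa: H nullable, giving SHa | Sa.
H -> aH: H nullable, giving a | aH.
L -> LfH: H nullable, giving Lf | LfH.
Unchanged (no nullable symbols): S -> La; S -> a; S -> fL; H -> f; L -> SLS; L -> f.

S -> a | La | fL; H -> a | f | Sa | aH | SHa; L -> f | Lf | LfH | SLS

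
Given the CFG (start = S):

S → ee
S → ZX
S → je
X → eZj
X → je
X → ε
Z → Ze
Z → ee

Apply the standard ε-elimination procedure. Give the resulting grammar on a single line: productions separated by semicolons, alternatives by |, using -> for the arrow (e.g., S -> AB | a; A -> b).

Nullable set: {X}.
S -> ZX: X nullable, giving Z | ZX.
Drop X -> ε.
Unchanged (no nullable symbols): S -> ee; S -> je; X -> eZj; X -> je; Z -> Ze; Z -> ee.

S -> Z | ZX | ee | je; X -> je | eZj; Z -> Ze | ee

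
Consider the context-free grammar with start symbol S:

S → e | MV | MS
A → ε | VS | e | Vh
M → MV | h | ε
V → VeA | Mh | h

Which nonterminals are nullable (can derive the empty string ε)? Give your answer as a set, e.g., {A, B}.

Directly nullable (have an ε-rule): {A, M}.
Not nullable: S, V — each has a terminal in every rule's right-hand side or depends on a non-nullable symbol.

{A, M}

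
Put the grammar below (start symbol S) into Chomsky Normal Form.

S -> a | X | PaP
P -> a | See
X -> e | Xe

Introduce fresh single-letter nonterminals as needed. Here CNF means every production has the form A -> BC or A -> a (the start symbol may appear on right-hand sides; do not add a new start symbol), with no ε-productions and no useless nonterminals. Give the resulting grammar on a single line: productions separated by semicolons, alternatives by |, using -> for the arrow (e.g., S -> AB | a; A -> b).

S -> a | e | PD | XA; A -> e; B -> a; C -> AA; D -> BP; P -> a | SC; X -> e | XA

No ε-productions.
After unit-elimination: S -> a | e | Xe | PaP; P -> a | See; X -> e | Xe.
TERM: introduce B -> a, A -> e and substitute in every rule of length ≥2.
BIN: P -> SAA becomes P -> SC, C -> AA; S -> PBP becomes S -> PD, D -> BP.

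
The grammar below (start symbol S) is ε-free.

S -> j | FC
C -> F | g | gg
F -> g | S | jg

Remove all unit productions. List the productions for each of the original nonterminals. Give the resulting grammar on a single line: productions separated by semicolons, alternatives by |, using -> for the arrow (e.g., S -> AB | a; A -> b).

Unit productions: C->F, F->S.
Unit pairs (A ⇒* B via units): (C,F), (C,S), (F,S).
S: inherits non-unit rules of {S} → FC | j.
C: inherits non-unit rules of {C, F, S} → FC | g | gg | j | jg.
F: inherits non-unit rules of {F, S} → FC | g | j | jg.

S -> j | FC; C -> g | j | FC | gg | jg; F -> g | j | FC | jg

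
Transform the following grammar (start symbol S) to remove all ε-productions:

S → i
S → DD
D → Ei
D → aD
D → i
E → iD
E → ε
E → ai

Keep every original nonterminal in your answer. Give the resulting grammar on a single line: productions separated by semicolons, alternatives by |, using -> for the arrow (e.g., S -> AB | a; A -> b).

Nullable set: {E}.
D -> Ei: E nullable, giving Ei | i.
Drop E -> ε.
Unchanged (no nullable symbols): S -> DD; S -> i; D -> aD; D -> i; E -> ai; E -> iD.

S -> i | DD; D -> i | Ei | aD; E -> ai | iD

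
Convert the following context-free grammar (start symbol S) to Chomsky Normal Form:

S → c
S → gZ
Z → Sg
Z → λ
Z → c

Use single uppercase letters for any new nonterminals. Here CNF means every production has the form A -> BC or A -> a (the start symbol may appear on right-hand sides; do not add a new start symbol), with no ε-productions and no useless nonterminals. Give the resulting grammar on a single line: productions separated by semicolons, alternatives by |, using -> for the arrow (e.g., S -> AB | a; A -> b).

Nullable: {Z}; after ε-elimination: S -> c | g | gZ; Z -> c | Sg.
No unit productions to eliminate.
TERM: introduce A -> g and substitute in every rule of length ≥2.

S -> c | g | AZ; A -> g; Z -> c | SA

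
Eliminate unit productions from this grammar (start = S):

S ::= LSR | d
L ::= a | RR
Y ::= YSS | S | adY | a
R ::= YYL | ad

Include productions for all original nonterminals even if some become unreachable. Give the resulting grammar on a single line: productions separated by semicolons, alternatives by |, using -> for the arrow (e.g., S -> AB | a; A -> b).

Unit productions: Y->S.
Unit pairs (A ⇒* B via units): (Y,S).
S: inherits non-unit rules of {S} → LSR | d.
L: inherits non-unit rules of {L} → RR | a.
R: inherits non-unit rules of {R} → YYL | ad.
Y: inherits non-unit rules of {S, Y} → LSR | YSS | a | adY | d.

S -> d | LSR; L -> a | RR; R -> ad | YYL; Y -> a | d | LSR | YSS | adY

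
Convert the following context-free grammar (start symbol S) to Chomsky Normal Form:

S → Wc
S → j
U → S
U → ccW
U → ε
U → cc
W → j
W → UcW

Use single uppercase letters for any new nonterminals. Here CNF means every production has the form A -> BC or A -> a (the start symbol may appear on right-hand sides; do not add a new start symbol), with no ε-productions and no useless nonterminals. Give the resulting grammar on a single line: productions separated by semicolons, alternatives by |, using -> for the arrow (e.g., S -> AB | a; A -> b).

Nullable: {U}; after ε-elimination: S -> j | Wc; U -> S | cc | ccW; W -> j | cW | UcW.
After unit-elimination: S -> j | Wc; U -> j | Wc | cc | ccW; W -> j | cW | UcW.
TERM: introduce A -> c and substitute in every rule of length ≥2.
BIN: U -> AAW becomes U -> AB, B -> AW; W -> UAW becomes W -> UC, C -> AW.

S -> j | WA; A -> c; B -> AW; C -> AW; U -> j | AA | AB | WA; W -> j | AW | UC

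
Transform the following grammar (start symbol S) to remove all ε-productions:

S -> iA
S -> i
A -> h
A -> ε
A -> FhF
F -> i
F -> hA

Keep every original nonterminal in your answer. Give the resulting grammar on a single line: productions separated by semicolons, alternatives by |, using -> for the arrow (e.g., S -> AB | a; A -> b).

S -> i | iA; A -> h | FhF; F -> h | i | hA

Nullable set: {A}.
S -> iA: A nullable, giving i | iA.
Drop A -> ε.
F -> hA: A nullable, giving h | hA.
Unchanged (no nullable symbols): S -> i; A -> FhF; A -> h; F -> i.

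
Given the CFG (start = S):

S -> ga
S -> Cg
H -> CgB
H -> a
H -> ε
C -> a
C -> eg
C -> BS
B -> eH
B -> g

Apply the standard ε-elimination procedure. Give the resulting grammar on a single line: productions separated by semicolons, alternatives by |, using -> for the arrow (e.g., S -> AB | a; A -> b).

Nullable set: {H}.
B -> eH: H nullable, giving e | eH.
Drop H -> ε.
Unchanged (no nullable symbols): S -> Cg; S -> ga; B -> g; C -> BS; C -> a; C -> eg; H -> CgB; H -> a.

S -> Cg | ga; B -> e | g | eH; C -> a | BS | eg; H -> a | CgB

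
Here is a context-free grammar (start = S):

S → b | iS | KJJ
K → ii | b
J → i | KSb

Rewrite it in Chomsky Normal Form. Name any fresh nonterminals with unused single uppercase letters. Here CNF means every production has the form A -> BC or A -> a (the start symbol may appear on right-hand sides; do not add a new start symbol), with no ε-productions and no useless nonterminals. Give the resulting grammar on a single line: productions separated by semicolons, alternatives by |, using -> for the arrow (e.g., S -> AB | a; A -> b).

No ε-productions.
No unit productions to eliminate.
TERM: introduce A -> b, B -> i and substitute in every rule of length ≥2.
BIN: J -> KSA becomes J -> KC, C -> SA; S -> KJJ becomes S -> KD, D -> JJ.

S -> b | BS | KD; A -> b; B -> i; C -> SA; D -> JJ; J -> i | KC; K -> b | BB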